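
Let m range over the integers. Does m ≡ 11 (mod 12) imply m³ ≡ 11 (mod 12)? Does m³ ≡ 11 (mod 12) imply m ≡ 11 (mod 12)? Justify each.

[⇒] Suppose m ≡ 11 (mod 12). Write m = 12j + 11. Then (12j + 11)³ = 1728j³ + 4752j² + 4356j + 1331 = 12(144j³ + 396j² + 363j + 110) + 11, so m³ ≡ 11 (mod 12).

[⇐] Conversely, suppose m³ ≡ 11 (mod 12). The only residue r in {0, …, 11} with r³ ≡ 11 (mod 12) is r = 11, so m ≡ 11 (mod 12).

The biconditional holds.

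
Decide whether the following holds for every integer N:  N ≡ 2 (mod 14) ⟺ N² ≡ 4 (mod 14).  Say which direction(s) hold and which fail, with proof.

Only the forward direction holds.

[⇒] Suppose N ≡ 2 (mod 14). Write N = 14j + 2. Then (14j + 2)² = 196j² + 56j + 4 = 14(14j² + 4j) + 4, so N² ≡ 4 (mod 14).

[⇐] This fails: take N = 12. Then 12² = 144 ≡ 4 (mod 14), yet 12 ≡ 12 (mod 14), not 2.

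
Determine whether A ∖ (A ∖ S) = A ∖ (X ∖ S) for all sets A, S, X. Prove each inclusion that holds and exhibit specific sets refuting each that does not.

Only the forward inclusion holds.

(⟹) Let x ∈ A ∖ (A ∖ S). Then either x ∈ A ∩ S and x ∉ X; or x ∈ A ∩ S ∩ X. In each case x ∈ A ∖ (X ∖ S), so A ∖ (A ∖ S) ⊆ A ∖ (X ∖ S).

(⟸) This inclusion fails. Take A = {1}, S = ∅, X = ∅; then 1 ∈ A ∖ (X ∖ S) but 1 ∉ A ∖ (A ∖ S).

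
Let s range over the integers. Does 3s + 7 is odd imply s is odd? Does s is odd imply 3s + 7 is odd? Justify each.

(⟹) This fails: s = 4 gives 3s + 7 = 19, which is odd, but 4 is even, not odd.

(⟸) This also fails: s = 1 is odd, but 3s + 7 = 10 is even, not odd.

Neither direction holds.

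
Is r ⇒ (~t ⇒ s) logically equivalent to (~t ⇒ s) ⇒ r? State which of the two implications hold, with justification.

(⇒) This fails. Under t = T, r = F, s = F, the left side is true but the right side is false.

(⇐) This fails. Under t = F, r = T, s = F, the left side is false but the right side is true.

Neither implication holds.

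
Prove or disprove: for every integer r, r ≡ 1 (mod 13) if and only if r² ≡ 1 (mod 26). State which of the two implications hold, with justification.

(⇒) This fails: take r = 14. Then 14 ≡ 1 (mod 13), but 14² = 196 ≡ 14 (mod 26), not 1.

(⇐) This fails: take r = 25. Then 25² = 625 ≡ 1 (mod 26), yet 25 ≡ 12 (mod 13), not 1.

Both directions fail.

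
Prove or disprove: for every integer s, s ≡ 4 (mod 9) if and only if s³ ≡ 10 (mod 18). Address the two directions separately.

Both directions fail.

(⇒) This fails: take s = 13. Then 13 ≡ 4 (mod 9), but 13³ = 2197 ≡ 1 (mod 18), not 10.

(⇐) This fails: take s = 10. Then 10³ = 1000 ≡ 10 (mod 18), yet 10 ≡ 1 (mod 9), not 4.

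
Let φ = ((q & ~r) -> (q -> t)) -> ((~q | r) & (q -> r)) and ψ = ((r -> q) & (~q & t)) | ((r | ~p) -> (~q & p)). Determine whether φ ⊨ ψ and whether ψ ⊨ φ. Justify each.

(→) This fails. Under p = F, t = F, r = F, q = F, the left side is true but the right side is false.

(←) This fails. Under p = T, t = T, r = F, q = T, the left side is false but the right side is true.

Both directions fail.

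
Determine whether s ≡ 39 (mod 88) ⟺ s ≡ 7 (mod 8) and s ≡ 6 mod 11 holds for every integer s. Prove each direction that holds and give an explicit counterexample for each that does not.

(⟹) Suppose s ≡ 39 (mod 88); write s = 88j + 39. Since 8 ∣ 88, reducing mod 8 gives s ≡ 39 ≡ 7 (mod 8); since 11 ∣ 88, reducing mod 11 gives s ≡ 39 ≡ 6 (mod 11).

(⟸) Conversely, if s ≡ 7 (mod 8) and s ≡ 6 (mod 11), then by the Chinese remainder theorem s ≡ 39 (mod 88). This is exactly s ≡ 39 (mod 88).

Both directions hold.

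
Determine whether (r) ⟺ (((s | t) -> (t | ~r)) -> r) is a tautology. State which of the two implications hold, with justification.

Both implications hold.

(→) Assume the antecedent. If s is true, the antecedent forces (s = T, r = T, t = F) or (s = T, r = T, t = T), and ((s | t) -> (t | ~r)) -> r holds there. If s is false, the antecedent forces (s = F, r = T, t = F) or (s = F, r = T, t = T), and ((s | t) -> (t | ~r)) -> r holds there. Either way ((s | t) -> (t | ~r)) -> r holds.

(←) Assume the antecedent. If s is true, the antecedent forces (s = T, r = T, t = F) or (s = T, r = T, t = T), and r holds there. If s is false, the antecedent forces (s = F, r = T, t = F) or (s = F, r = T, t = T), and r holds there. Either way r holds.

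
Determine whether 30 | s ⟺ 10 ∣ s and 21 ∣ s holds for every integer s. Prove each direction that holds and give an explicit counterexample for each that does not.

Only the reverse direction holds.

[⇒] This fails: take s = 30. Certainly 30 ∣ 30, but 21 ∤ 30.

[⇐] Suppose 10 ∣ s and 21 ∣ s. Any common multiple of 10 and 21 is a multiple of their lcm; here gcd(10, 21) = 1, so lcm(10, 21) = 10·21 = 210, so 210 ∣ s. Since 30 ∣ 210, it follows that 30 ∣ s.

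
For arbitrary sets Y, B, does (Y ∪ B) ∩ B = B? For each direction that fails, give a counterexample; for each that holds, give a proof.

(⟹) Let x ∈ (Y ∪ B) ∩ B. Then either x ∈ B and x ∉ Y; or x ∈ Y ∩ B. In each case x ∈ B, so (Y ∪ B) ∩ B ⊆ B.

(⟸) Let x ∈ B. Then either x ∈ B and x ∉ Y; or x ∈ Y ∩ B. In each case x ∈ (Y ∪ B) ∩ B, so B ⊆ (Y ∪ B) ∩ B.

Both inclusions hold.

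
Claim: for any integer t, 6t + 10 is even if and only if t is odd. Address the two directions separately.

The forward direction fails; the converse holds.

[⇒] This fails: take t = 0. Then 6t + 10 = 10, which is even, yet t = 0 is even, not odd.

[⇐] Suppose t is odd. Since 6 is even, 6t is even for every t, so 6t + 10 has the same parity as 10, which is even. Hence 6t + 10 is even.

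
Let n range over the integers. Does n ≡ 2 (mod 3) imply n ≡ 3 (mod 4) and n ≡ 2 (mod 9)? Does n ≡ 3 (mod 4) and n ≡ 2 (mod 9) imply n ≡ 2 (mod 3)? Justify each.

Not equivalent: only (⇐) holds.

(→) This fails: n = 32 gives 32 ≡ 2 (mod 3) but 32 ≡ 0 (mod 4), so the conjunction on the right does not hold.

(←) Conversely, if n ≡ 3 (mod 4) and n ≡ 2 (mod 9), then by the Chinese remainder theorem n ≡ 11 (mod 36). Since 11 ≡ 2 (mod 3) and 3 ∣ 36, we get n ≡ 2 (mod 3).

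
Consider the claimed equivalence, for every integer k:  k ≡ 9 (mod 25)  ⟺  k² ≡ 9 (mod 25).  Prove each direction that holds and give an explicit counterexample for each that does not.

Both directions fail.

Forward direction. This fails: take k = 9. Then 9 ≡ 9 (mod 25), but 9² = 81 ≡ 6 (mod 25), not 9.

Converse. This fails: take k = 3. Then 3² = 9 ≡ 9 (mod 25), yet 3 ≡ 3 (mod 25), not 9.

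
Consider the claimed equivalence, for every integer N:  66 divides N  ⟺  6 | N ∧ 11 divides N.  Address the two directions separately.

(⟹) If 66 ∣ N, write N = 66q. Since 66 = 11·6, N = 6·(11q), so 6 ∣ N; and since 66 = 6·11, N = 11·(6q), so 11 ∣ N.

(⟸) Suppose 6 ∣ N and 11 ∣ N. Any common multiple of 6 and 11 is a multiple of their lcm; here gcd(6, 11) = 1, so lcm(6, 11) = 6·11 = 66, so 66 ∣ N.

Equivalent; both directions hold.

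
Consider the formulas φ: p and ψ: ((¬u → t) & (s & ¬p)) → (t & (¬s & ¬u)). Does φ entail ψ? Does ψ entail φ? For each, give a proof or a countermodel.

Only the forward direction holds.

(⇒) Assume the antecedent. If p is true, the consequent reduces to true regardless of the other variables. If p is false, the antecedent cannot hold. Either way the consequent holds.

(⇐) This fails. Under u = F, p = F, s = F, t = F, the left side is false but the right side is true.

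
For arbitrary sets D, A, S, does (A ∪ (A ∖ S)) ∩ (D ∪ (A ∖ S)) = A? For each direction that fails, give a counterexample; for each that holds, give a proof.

Forward inclusion. Let x ∈ (A ∪ (A ∖ S)) ∩ (D ∪ (A ∖ S)). Then either x ∈ A and x ∉ D, S; or x ∈ D ∩ A and x ∉ S; or x ∈ D ∩ A ∩ S. In each case x ∈ A, so (A ∪ (A ∖ S)) ∩ (D ∪ (A ∖ S)) ⊆ A.

Reverse inclusion. This inclusion fails. Take D = ∅, A = {1}, S = {1}; then 1 ∈ A but 1 ∉ (A ∪ (A ∖ S)) ∩ (D ∪ (A ∖ S)).

Only the forward inclusion holds.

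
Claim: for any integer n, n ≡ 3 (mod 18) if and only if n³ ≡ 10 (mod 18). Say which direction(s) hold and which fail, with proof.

[⇒] This fails: take n = 3. Then 3 ≡ 3 (mod 18), but 3³ = 27 ≡ 9 (mod 18), not 10.

[⇐] This fails: take n = 4. Then 4³ = 64 ≡ 10 (mod 18), yet 4 ≡ 4 (mod 18), not 3.

(⇒) fails and (⇐) fails.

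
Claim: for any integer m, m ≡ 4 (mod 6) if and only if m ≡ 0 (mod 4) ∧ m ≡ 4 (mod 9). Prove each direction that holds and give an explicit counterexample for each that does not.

Only the reverse direction holds.

(⟸) If m ≡ 0 (mod 4) and m ≡ 4 (mod 9), then by the Chinese remainder theorem m ≡ 4 (mod 36). Since 4 ≡ 4 (mod 6) and 6 ∣ 36, we get m ≡ 4 (mod 6).

(⟹) This fails: m = 34 gives 34 ≡ 4 (mod 6) but 34 ≡ 2 (mod 4), so the conjunction on the right does not hold.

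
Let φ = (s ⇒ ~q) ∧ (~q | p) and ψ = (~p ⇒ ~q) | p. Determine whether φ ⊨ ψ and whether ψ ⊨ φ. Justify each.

The forward direction holds; the converse fails.

(←) This fails. Under q = T, p = T, s = T, the left side is false but the right side is true.

(→) Assume the antecedent. If q is true, the antecedent forces (q = T, p = T, s = F), and (~p ⇒ ~q) | p holds there. If q is false, (~p ⇒ ~q) | p reduces to true regardless of the other variables. Either way (~p ⇒ ~q) | p holds.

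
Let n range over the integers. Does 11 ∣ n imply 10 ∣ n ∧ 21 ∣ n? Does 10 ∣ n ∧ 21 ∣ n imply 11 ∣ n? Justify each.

Neither implication holds.

(→) This fails: take n = 11. Certainly 11 ∣ 11, but 10 ∤ 11.

(←) This fails: take n = 210. Both 10 ∣ 210 and 21 ∣ 210, yet 210 is not a multiple of 11 (since 210 = 19·11 + 1), so 11 ∤ 210.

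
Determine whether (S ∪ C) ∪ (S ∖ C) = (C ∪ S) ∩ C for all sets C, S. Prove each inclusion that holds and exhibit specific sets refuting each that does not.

(⟹) This inclusion fails. Take C = ∅, S = {1}; then 1 ∈ (S ∪ C) ∪ (S ∖ C) but 1 ∉ (C ∪ S) ∩ C.

(⟸) Let x ∈ (C ∪ S) ∩ C. Then either x ∈ C and x ∉ S; or x ∈ C ∩ S. In each case x ∈ (S ∪ C) ∪ (S ∖ C), so (C ∪ S) ∩ C ⊆ (S ∪ C) ∪ (S ∖ C).

(⊆) fails; (⊇) holds.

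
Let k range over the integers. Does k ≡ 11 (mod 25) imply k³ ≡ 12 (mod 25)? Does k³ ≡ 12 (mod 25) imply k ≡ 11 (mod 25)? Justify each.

(⟹) This fails: take k = 11. Then 11 ≡ 11 (mod 25), but 11³ = 1331 ≡ 6 (mod 25), not 12.

(⟸) This fails: take k = 8. Then 8³ = 512 ≡ 12 (mod 25), yet 8 ≡ 8 (mod 25), not 11.

Neither implication holds.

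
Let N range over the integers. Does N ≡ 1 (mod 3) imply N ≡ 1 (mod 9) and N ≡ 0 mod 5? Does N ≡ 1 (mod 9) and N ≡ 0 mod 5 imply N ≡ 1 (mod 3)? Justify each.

Forward direction. This fails: N = 1 gives 1 ≡ 1 (mod 3) but 1 ≡ 1 (mod 5), so the conjunction on the right does not hold.

Converse. If N ≡ 1 (mod 9) and N ≡ 0 (mod 5), then by the Chinese remainder theorem N ≡ 10 (mod 45). Since 10 ≡ 1 (mod 3) and 3 ∣ 45, we get N ≡ 1 (mod 3).

Only the reverse direction holds.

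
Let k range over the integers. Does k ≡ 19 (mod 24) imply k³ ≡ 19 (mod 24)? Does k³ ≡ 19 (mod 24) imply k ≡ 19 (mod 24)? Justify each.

(→) Suppose k ≡ 19 (mod 24). Write k = 24j + 19. Then (24j + 19)³ = 13824j³ + 32832j² + 25992j + 6859 = 24(576j³ + 1368j² + 1083j + 285) + 19, so k³ ≡ 19 (mod 24).

(←) Conversely, suppose k³ ≡ 19 (mod 24). The only residue r in {0, …, 23} with r³ ≡ 19 (mod 24) is r = 19, so k ≡ 19 (mod 24).

Equivalent; both directions hold.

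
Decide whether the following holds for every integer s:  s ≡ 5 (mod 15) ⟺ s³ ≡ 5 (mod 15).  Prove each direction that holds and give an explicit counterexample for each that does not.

Both implications hold.

(⟹) Suppose s ≡ 5 (mod 15). Write s = 15j + 5. Then (15j + 5)³ = 3375j³ + 3375j² + 1125j + 125 = 15(225j³ + 225j² + 75j + 8) + 5, so s³ ≡ 5 (mod 15).

(⟸) Conversely, suppose s³ ≡ 5 (mod 15). The only residue r in {0, …, 14} with r³ ≡ 5 (mod 15) is r = 5, so s ≡ 5 (mod 15).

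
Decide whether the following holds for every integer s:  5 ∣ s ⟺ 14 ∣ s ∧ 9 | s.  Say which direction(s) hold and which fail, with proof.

(⇒) This fails: take s = 5. Certainly 5 ∣ 5, but 14 ∤ 5.

(⇐) This fails: take s = 126. Both 14 ∣ 126 and 9 ∣ 126, yet 126 is not a multiple of 5 (since 126 = 25·5 + 1), so 5 ∤ 126.

(⇒) fails and (⇐) fails.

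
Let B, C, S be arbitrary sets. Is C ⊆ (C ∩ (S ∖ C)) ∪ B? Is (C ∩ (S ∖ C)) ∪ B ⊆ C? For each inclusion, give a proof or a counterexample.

Forward inclusion. This inclusion fails. Take B = ∅, C = {1}, S = ∅; then 1 ∈ C but 1 ∉ (C ∩ (S ∖ C)) ∪ B.

Reverse inclusion. This inclusion fails. Take B = {1}, C = ∅, S = ∅; then 1 ∈ (C ∩ (S ∖ C)) ∪ B but 1 ∉ C.

(⊆) fails and (⊇) fails.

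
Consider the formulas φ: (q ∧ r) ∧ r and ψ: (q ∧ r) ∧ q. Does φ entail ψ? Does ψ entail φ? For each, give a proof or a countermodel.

Both implications hold.

(⇒) Assume the antecedent. If q is true, the antecedent forces (q = T, r = T), and (q ∧ r) ∧ q holds there. If q is false, the antecedent cannot hold. Either way (q ∧ r) ∧ q holds.

(⇐) Assume the antecedent. If q is true, the antecedent forces (q = T, r = T), and (q ∧ r) ∧ r holds there. If q is false, the antecedent cannot hold. Either way (q ∧ r) ∧ r holds.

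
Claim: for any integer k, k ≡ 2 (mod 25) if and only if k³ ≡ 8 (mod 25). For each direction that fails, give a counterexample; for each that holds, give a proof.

(→) Suppose k ≡ 2 (mod 25). Write k = 25j + 2. Then (25j + 2)³ = 15625j³ + 3750j² + 300j + 8 = 25(625j³ + 150j² + 12j) + 8, so k³ ≡ 8 (mod 25).

(←) Conversely, suppose k³ ≡ 8 (mod 25). The only residue r in {0, …, 24} with r³ ≡ 8 (mod 25) is r = 2, so k ≡ 2 (mod 25).

Both directions hold.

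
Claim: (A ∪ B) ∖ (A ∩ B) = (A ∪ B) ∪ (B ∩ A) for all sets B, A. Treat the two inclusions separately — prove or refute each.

(⊆) Let x ∈ (A ∪ B) ∖ (A ∩ B). Then either x ∈ B and x ∉ A; or x ∈ A and x ∉ B. In each case x ∈ (A ∪ B) ∪ (B ∩ A), so (A ∪ B) ∖ (A ∩ B) ⊆ (A ∪ B) ∪ (B ∩ A).

(⊇) This inclusion fails. Take B = {1}, A = {1}; then 1 ∈ (A ∪ B) ∪ (B ∩ A) but 1 ∉ (A ∪ B) ∖ (A ∩ B).

Only the forward inclusion holds.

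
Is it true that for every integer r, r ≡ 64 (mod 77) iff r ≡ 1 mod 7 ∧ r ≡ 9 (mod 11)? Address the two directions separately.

(⟸) If r ≡ 1 (mod 7) and r ≡ 9 (mod 11), then by the Chinese remainder theorem r ≡ 64 (mod 77). This is exactly r ≡ 64 (mod 77).

(⟹) Suppose r ≡ 64 (mod 77); write r = 77j + 64. Since 7 ∣ 77, reducing mod 7 gives r ≡ 64 ≡ 1 (mod 7); since 11 ∣ 77, reducing mod 11 gives r ≡ 64 ≡ 9 (mod 11).

Equivalent; both directions hold.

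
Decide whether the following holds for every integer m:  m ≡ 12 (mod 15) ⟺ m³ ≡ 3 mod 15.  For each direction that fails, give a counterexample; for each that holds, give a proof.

The biconditional holds.

(⟸) Suppose m³ ≡ 3 (mod 15). The only residue r in {0, …, 14} with r³ ≡ 3 (mod 15) is r = 12, so m ≡ 12 (mod 15).

(⟹) Suppose m ≡ 12 (mod 15). Write m = 15j + 12. Then (15j + 12)³ = 3375j³ + 8100j² + 6480j + 1728 = 15(225j³ + 540j² + 432j + 115) + 3, so m³ ≡ 3 (mod 15).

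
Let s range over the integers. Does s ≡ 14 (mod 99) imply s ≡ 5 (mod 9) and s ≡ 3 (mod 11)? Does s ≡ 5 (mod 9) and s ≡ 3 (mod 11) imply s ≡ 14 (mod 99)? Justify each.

(⟸) If s ≡ 5 (mod 9) and s ≡ 3 (mod 11), then by the Chinese remainder theorem s ≡ 14 (mod 99). This is exactly s ≡ 14 (mod 99).

(⟹) Suppose s ≡ 14 (mod 99); write s = 99j + 14. Since 9 ∣ 99, reducing mod 9 gives s ≡ 14 ≡ 5 (mod 9); since 11 ∣ 99, reducing mod 11 gives s ≡ 14 ≡ 3 (mod 11).

Both directions hold.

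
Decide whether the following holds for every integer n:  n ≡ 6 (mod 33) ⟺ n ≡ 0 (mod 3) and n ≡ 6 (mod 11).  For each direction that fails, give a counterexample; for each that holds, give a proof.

Both directions hold.

(⟹) Suppose n ≡ 6 (mod 33); write n = 33j + 6. Since 3 ∣ 33, reducing mod 3 gives n ≡ 6 ≡ 0 (mod 3); since 11 ∣ 33, reducing mod 11 gives n ≡ 6 (mod 11).

(⟸) Conversely, if n ≡ 0 (mod 3) and n ≡ 6 (mod 11), then by the Chinese remainder theorem n ≡ 6 (mod 33). This is exactly n ≡ 6 (mod 33).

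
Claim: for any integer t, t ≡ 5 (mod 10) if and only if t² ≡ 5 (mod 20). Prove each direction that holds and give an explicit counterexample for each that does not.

(⟹) Suppose t ≡ 5 (mod 10). Working modulo 20, t ∈ {5, 15}; for each such r, r² ≡ 5 (mod 20).

(⟸) Conversely, the residues r modulo 20 with r² ≡ 5 (mod 20) are exactly {5, 15}, and each is ≡ 5 (mod 10).

Both directions hold; the statement is true.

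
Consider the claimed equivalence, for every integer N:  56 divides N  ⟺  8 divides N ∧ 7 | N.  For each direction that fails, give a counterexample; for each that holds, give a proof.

Converse. Suppose 8 ∣ N and 7 ∣ N. Any common multiple of 8 and 7 is a multiple of their lcm; here gcd(8, 7) = 1, so lcm(8, 7) = 8·7 = 56, so 56 ∣ N.

Forward direction. If 56 ∣ N, write N = 56q. Since 56 = 7·8, N = 8·(7q), so 8 ∣ N; and since 56 = 8·7, N = 7·(8q), so 7 ∣ N.

The biconditional holds.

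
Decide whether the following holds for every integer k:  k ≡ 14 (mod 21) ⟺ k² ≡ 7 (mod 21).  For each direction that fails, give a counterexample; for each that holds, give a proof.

[⇒] Suppose k ≡ 14 (mod 21). Write k = 21j + 14. Then (21j + 14)² = 441j² + 588j + 196 = 21(21j² + 28j + 9) + 7, so k² ≡ 7 (mod 21).

[⇐] This fails: take k = 7. Then 7² = 49 ≡ 7 (mod 21), yet 7 ≡ 7 (mod 21), not 14.

Not equivalent: only (⇒) holds.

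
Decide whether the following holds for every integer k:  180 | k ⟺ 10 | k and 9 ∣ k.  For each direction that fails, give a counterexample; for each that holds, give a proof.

Only the forward implication holds.

[⇐] This fails: take k = 90. Both 10 ∣ 90 and 9 ∣ 90, yet 90 is not a multiple of 180 (since 90 = 0·180 + 90), so 180 ∤ 90.

[⇒] If 180 ∣ k, write k = 180q. Since 180 = 18·10, k = 10·(18q), so 10 ∣ k; and since 180 = 20·9, k = 9·(20q), so 9 ∣ k.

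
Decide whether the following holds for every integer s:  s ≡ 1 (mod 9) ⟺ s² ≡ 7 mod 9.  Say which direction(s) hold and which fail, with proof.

Both directions fail.

(⟹) This fails: take s = 1. Then 1 ≡ 1 (mod 9), but 1² = 1 ≡ 1 (mod 9), not 7.

(⟸) This fails: take s = 4. Then 4² = 16 ≡ 7 (mod 9), yet 4 ≡ 4 (mod 9), not 1.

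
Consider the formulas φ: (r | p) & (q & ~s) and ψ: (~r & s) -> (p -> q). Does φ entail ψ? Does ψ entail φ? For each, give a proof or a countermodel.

(→) Assume the antecedent. If p is true, the antecedent forces (p = T, r = F, s = F, q = T) or (p = T, r = T, s = F, q = T), and (~r & s) -> (p -> q) holds there. If p is false, (~r & s) -> (p -> q) reduces to true regardless of the other variables. Either way (~r & s) -> (p -> q) holds.

(←) This fails. Under p = F, r = F, s = F, q = F, the left side is false but the right side is true.

The forward direction holds; the converse fails.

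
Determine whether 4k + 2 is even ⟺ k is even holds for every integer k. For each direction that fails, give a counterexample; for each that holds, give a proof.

Not equivalent: only (⇐) holds.

(⟹) This fails: take k = 5. Then 4k + 2 = 22, which is even, yet k = 5 is odd, not even.

(⟸) Suppose k is even. Since 4 is even, 4k is even for every k, so 4k + 2 has the same parity as 2, which is even. Hence 4k + 2 is even.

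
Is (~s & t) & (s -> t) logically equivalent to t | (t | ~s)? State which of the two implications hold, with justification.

Only the forward direction holds.

[⇒] Assume the antecedent. If s is true, the antecedent cannot hold. If s is false, t | (t | ~s) reduces to true regardless of the other variables. Either way t | (t | ~s) holds.

[⇐] This fails. Under s = F, t = F, the left side is false but the right side is true.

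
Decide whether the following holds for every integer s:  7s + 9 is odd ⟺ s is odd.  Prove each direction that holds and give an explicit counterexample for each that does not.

(⇒) fails and (⇐) fails.

(⇒) This fails: s = 4 gives 7s + 9 = 37, which is odd, but 4 is even, not odd.

(⇐) This also fails: s = 5 is odd, but 7s + 9 = 44 is even, not odd.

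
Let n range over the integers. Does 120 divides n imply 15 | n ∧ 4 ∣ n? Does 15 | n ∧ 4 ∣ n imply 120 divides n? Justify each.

Only the forward direction holds.

[⇐] This fails: take n = 60. Both 15 ∣ 60 and 4 ∣ 60, yet 60 is not a multiple of 120 (since 60 = 0·120 + 60), so 120 ∤ 60.

[⇒] If 120 ∣ n, write n = 120q. Since 120 = 8·15, n = 15·(8q), so 15 ∣ n; and since 120 = 30·4, n = 4·(30q), so 4 ∣ n.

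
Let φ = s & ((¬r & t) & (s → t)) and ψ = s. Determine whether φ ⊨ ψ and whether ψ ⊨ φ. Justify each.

Not equivalent: only (⇒) holds.

[⇒] Assume the antecedent. If r is true, the antecedent cannot hold. If r is false, the antecedent forces (r = F, t = T, s = T), and s holds there. Either way s holds.

[⇐] This fails. Under r = F, t = F, s = T, the left side is false but the right side is true.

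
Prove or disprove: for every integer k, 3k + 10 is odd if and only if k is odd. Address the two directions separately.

Both directions hold.

(⇒) Suppose 3k + 10 is odd. Since 3 is odd, 3k and k have the same parity, so 3k + 10 ≡ k + 10 (mod 2). As 10 is even, 3k + 10 is odd exactly when k is odd. Thus k is odd.

(⇐) Conversely, suppose k is odd; write k = 2j + 1. Then 3k + 10 = 3·(2j + 1) + 10 = 2·3j + 13, which is odd.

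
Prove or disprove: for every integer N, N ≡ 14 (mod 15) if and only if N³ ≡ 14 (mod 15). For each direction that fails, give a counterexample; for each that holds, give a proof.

Both implications hold.

Forward direction. Suppose N ≡ 14 (mod 15). Write N = 15j + 14. Then (15j + 14)³ = 3375j³ + 9450j² + 8820j + 2744 = 15(225j³ + 630j² + 588j + 182) + 14, so N³ ≡ 14 (mod 15).

Converse. Suppose N³ ≡ 14 (mod 15). The only residue r in {0, …, 14} with r³ ≡ 14 (mod 15) is r = 14, so N ≡ 14 (mod 15).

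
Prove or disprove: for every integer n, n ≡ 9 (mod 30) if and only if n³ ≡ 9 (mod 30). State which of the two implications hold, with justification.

Both directions hold.

(→) Suppose n ≡ 9 (mod 30). Write n = 30j + 9. Then (30j + 9)³ = 27000j³ + 24300j² + 7290j + 729 = 30(900j³ + 810j² + 243j + 24) + 9, so n³ ≡ 9 (mod 30).

(←) Conversely, suppose n³ ≡ 9 (mod 30). The only residue r in {0, …, 29} with r³ ≡ 9 (mod 30) is r = 9, so n ≡ 9 (mod 30).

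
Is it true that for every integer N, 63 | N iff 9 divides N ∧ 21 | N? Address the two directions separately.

Converse. Suppose 9 ∣ N and 21 ∣ N. Any common multiple of 9 and 21 is a multiple of their lcm; here lcm(9, 21) = 9·21/gcd(9, 21) = 189/3 = 63, so 63 ∣ N.

Forward direction. If 63 ∣ N, write N = 63q. Since 63 = 7·9, N = 9·(7q), so 9 ∣ N; and since 63 = 3·21, N = 21·(3q), so 21 ∣ N.

Both implications hold.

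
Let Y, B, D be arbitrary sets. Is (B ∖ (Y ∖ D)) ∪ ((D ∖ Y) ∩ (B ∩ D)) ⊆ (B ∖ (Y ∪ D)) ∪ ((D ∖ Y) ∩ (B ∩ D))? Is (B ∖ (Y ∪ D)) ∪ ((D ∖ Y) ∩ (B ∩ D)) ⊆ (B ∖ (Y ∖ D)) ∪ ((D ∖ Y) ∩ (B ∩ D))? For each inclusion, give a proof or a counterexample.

Forward inclusion. This inclusion fails. Take Y = {1}, B = {1}, D = {1}; then 1 ∈ (B ∖ (Y ∖ D)) ∪ ((D ∖ Y) ∩ (B ∩ D)) but 1 ∉ (B ∖ (Y ∪ D)) ∪ ((D ∖ Y) ∩ (B ∩ D)).

Reverse inclusion. Let x ∈ (B ∖ (Y ∪ D)) ∪ ((D ∖ Y) ∩ (B ∩ D)). Then either x ∈ B and x ∉ Y, D; or x ∈ B ∩ D and x ∉ Y. In each case x ∈ (B ∖ (Y ∖ D)) ∪ ((D ∖ Y) ∩ (B ∩ D)), so (B ∖ (Y ∪ D)) ∪ ((D ∖ Y) ∩ (B ∩ D)) ⊆ (B ∖ (Y ∖ D)) ∪ ((D ∖ Y) ∩ (B ∩ D)).

(⊆) fails; (⊇) holds.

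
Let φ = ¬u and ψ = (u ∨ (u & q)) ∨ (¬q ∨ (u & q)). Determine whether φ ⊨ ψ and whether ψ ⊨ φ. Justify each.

(⇒) This fails. Under q = T, u = F, the left side is true but the right side is false.

(⇐) This fails. Under q = F, u = T, the left side is false but the right side is true.

(⇒) fails and (⇐) fails.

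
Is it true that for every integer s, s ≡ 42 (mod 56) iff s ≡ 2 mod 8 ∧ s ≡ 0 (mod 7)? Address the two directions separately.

(⇒) Suppose s ≡ 42 (mod 56); write s = 56j + 42. Since 8 ∣ 56, reducing mod 8 gives s ≡ 42 ≡ 2 (mod 8); since 7 ∣ 56, reducing mod 7 gives s ≡ 42 ≡ 0 (mod 7).

(⇐) Conversely, if s ≡ 2 (mod 8) and s ≡ 0 (mod 7), then by the Chinese remainder theorem s ≡ 42 (mod 56). This is exactly s ≡ 42 (mod 56).

Both directions hold; the statement is true.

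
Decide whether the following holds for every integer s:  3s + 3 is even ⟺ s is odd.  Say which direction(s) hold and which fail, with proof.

Forward direction. Suppose 3s + 3 is even. Since 3 is odd, 3s and s have the same parity, so 3s + 3 ≡ s + 3 (mod 2). As 3 is odd, 3s + 3 is even exactly when s is odd. Thus s is odd.

Converse. Suppose s is odd; write s = 2j + 1. Then 3s + 3 = 3·(2j + 1) + 3 = 2·3j + 6, which is even.

Both directions hold.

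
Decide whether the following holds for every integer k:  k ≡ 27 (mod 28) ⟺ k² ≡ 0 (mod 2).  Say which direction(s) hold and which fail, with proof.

(⇒) fails and (⇐) fails.

[⇒] This fails: take k = 27. Then 27 ≡ 27 (mod 28), but 27² = 729 ≡ 1 (mod 2), not 0.

[⇐] This fails: take k = 0. Then 0² = 0 ≡ 0 (mod 2), yet 0 ≡ 0 (mod 28), not 27.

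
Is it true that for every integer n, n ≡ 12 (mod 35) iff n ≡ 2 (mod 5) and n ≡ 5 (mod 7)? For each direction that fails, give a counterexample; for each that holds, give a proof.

Equivalent; both directions hold.

[⇒] Suppose n ≡ 12 (mod 35); write n = 35j + 12. Since 5 ∣ 35, reducing mod 5 gives n ≡ 12 ≡ 2 (mod 5); since 7 ∣ 35, reducing mod 7 gives n ≡ 12 ≡ 5 (mod 7).

[⇐] Conversely, if n ≡ 2 (mod 5) and n ≡ 5 (mod 7), then by the Chinese remainder theorem n ≡ 12 (mod 35). This is exactly n ≡ 12 (mod 35).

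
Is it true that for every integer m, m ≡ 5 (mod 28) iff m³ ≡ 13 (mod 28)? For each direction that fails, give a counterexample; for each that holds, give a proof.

(→) Suppose m ≡ 5 (mod 28). Write m = 28j + 5. Then (28j + 5)³ = 21952j³ + 11760j² + 2100j + 125 = 28(784j³ + 420j² + 75j + 4) + 13, so m³ ≡ 13 (mod 28).

(←) This fails: take m = 13. Then 13³ = 2197 ≡ 13 (mod 28), yet 13 ≡ 13 (mod 28), not 5.

The forward direction holds; the converse fails.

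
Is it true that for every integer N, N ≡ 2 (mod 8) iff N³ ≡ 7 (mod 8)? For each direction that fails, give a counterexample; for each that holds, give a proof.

Neither direction holds.

(→) This fails: take N = 2. Then 2 ≡ 2 (mod 8), but 2³ = 8 ≡ 0 (mod 8), not 7.

(←) This fails: take N = 7. Then 7³ = 343 ≡ 7 (mod 8), yet 7 ≡ 7 (mod 8), not 2.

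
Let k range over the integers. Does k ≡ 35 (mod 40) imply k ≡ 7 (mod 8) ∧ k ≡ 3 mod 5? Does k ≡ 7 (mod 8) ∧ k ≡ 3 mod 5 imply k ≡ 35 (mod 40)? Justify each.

Neither implication holds.

(→) This fails: k = 35 gives 35 ≡ 35 (mod 40) but 35 ≡ 3 (mod 8), so the conjunction on the right does not hold.

(←) This fails: k = 23 satisfies both congruences on the right (23 ≡ 7 mod 8 and 23 ≡ 3 mod 5) yet 23 ≡ 23 (mod 40), not 35.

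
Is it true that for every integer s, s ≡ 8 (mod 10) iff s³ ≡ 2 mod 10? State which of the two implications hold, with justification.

[⇒] Suppose s ≡ 8 (mod 10). Write s = 10j + 8. Then (10j + 8)³ = 1000j³ + 2400j² + 1920j + 512 = 10(100j³ + 240j² + 192j + 51) + 2, so s³ ≡ 2 (mod 10).

[⇐] Conversely, suppose s³ ≡ 2 (mod 10). The only residue r in {0, …, 9} with r³ ≡ 2 (mod 10) is r = 8, so s ≡ 8 (mod 10).

Both directions hold; the statement is true.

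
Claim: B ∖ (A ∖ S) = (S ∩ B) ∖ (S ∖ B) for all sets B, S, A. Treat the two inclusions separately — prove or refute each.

Only the reverse inclusion holds.

(⟹) This inclusion fails. Take B = {1}, S = ∅, A = ∅; then 1 ∈ B ∖ (A ∖ S) but 1 ∉ (S ∩ B) ∖ (S ∖ B).

(⟸) Let x ∈ (S ∩ B) ∖ (S ∖ B). Then either x ∈ B ∩ S and x ∉ A; or x ∈ B ∩ S ∩ A. In each case x ∈ B ∖ (A ∖ S), so (S ∩ B) ∖ (S ∖ B) ⊆ B ∖ (A ∖ S).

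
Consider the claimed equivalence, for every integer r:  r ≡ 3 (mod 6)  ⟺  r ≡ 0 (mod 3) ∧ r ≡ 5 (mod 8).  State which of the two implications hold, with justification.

(⇒) This fails: r = 9 gives 9 ≡ 3 (mod 6) but 9 ≡ 1 (mod 8), so the conjunction on the right does not hold.

(⇐) Conversely, if r ≡ 0 (mod 3) and r ≡ 5 (mod 8), then by the Chinese remainder theorem r ≡ 21 (mod 24). Since 21 ≡ 3 (mod 6) and 6 ∣ 24, we get r ≡ 3 (mod 6).

Only the converse holds.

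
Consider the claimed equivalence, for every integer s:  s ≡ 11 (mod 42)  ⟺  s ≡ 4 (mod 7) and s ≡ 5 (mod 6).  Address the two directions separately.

The biconditional holds.

Forward direction. Suppose s ≡ 11 (mod 42); write s = 42j + 11. Since 7 ∣ 42, reducing mod 7 gives s ≡ 11 ≡ 4 (mod 7); since 6 ∣ 42, reducing mod 6 gives s ≡ 11 ≡ 5 (mod 6).

Converse. If s ≡ 4 (mod 7) and s ≡ 5 (mod 6), then by the Chinese remainder theorem s ≡ 11 (mod 42). This is exactly s ≡ 11 (mod 42).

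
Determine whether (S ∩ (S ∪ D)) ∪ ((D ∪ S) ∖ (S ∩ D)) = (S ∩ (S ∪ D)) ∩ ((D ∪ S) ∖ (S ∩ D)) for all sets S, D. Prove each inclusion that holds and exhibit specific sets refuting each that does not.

Reverse inclusion. Let x ∈ (S ∩ (S ∪ D)) ∩ ((D ∪ S) ∖ (S ∩ D)). Then x ∈ S and x ∉ D, from which x ∈ (S ∩ (S ∪ D)) ∪ ((D ∪ S) ∖ (S ∩ D)).

Forward inclusion. This inclusion fails. Take S = ∅, D = {1}; then 1 ∈ (S ∩ (S ∪ D)) ∪ ((D ∪ S) ∖ (S ∩ D)) but 1 ∉ (S ∩ (S ∪ D)) ∩ ((D ∪ S) ∖ (S ∩ D)).

(⊆) fails; (⊇) holds.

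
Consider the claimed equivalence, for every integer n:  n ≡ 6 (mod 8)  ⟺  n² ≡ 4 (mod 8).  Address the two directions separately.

Only the forward direction holds.

Converse. This fails: take n = 2. Then 2² = 4 ≡ 4 (mod 8), yet 2 ≡ 2 (mod 8), not 6.

Forward direction. Suppose n ≡ 6 (mod 8). Write n = 8j + 6. Then (8j + 6)² = 64j² + 96j + 36 = 8(8j² + 12j + 4) + 4, so n² ≡ 4 (mod 8).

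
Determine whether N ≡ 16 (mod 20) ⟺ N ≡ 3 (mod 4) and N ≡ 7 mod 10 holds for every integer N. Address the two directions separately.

Forward direction. This fails: N = 16 gives 16 ≡ 16 (mod 20) but 16 ≡ 0 (mod 4), so the conjunction on the right does not hold.

Converse. This fails: N = 7 satisfies both congruences on the right (7 ≡ 3 mod 4 and 7 ≡ 7 mod 10) yet 7 ≡ 7 (mod 20), not 16.

(⇒) fails and (⇐) fails.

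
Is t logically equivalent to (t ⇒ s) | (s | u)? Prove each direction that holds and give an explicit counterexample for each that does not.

(⇒) fails and (⇐) fails.

Forward direction. This fails. Under u = F, t = T, s = F, the left side is true but the right side is false.

Converse. This fails. Under u = F, t = F, s = F, the left side is false but the right side is true.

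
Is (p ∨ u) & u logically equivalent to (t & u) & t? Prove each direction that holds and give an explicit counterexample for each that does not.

(⇒) fails; (⇐) holds.

Forward direction. This fails. Under p = F, t = F, u = T, the left side is true but the right side is false.

Converse. Assume the antecedent. If p is true, the antecedent forces (p = T, t = T, u = T), and (p ∨ u) & u holds there. If p is false, the antecedent forces (p = F, t = T, u = T), and (p ∨ u) & u holds there. Either way (p ∨ u) & u holds.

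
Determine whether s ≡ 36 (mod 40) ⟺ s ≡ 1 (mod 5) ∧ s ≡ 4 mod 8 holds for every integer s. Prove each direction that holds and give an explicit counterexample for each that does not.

The biconditional holds.

Forward direction. Suppose s ≡ 36 (mod 40); write s = 40j + 36. Since 5 ∣ 40, reducing mod 5 gives s ≡ 36 ≡ 1 (mod 5); since 8 ∣ 40, reducing mod 8 gives s ≡ 36 ≡ 4 (mod 8).

Converse. If s ≡ 1 (mod 5) and s ≡ 4 (mod 8), then by the Chinese remainder theorem s ≡ 36 (mod 40). This is exactly s ≡ 36 (mod 40).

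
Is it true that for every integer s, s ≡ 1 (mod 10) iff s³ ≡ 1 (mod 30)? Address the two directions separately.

(→) This fails: take s = 11. Then 11 ≡ 1 (mod 10), but 11³ = 1331 ≡ 11 (mod 30), not 1.

(←) Conversely, the residues r modulo 30 with r³ ≡ 1 (mod 30) are exactly {1}, and each is ≡ 1 (mod 10).

The forward direction fails; the converse holds.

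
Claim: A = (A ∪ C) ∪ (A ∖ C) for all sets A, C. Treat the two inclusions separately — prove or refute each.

Forward inclusion. Let x ∈ A. Then either x ∈ A and x ∉ C; or x ∈ A ∩ C. In each case x ∈ (A ∪ C) ∪ (A ∖ C), so A ⊆ (A ∪ C) ∪ (A ∖ C).

Reverse inclusion. This inclusion fails. Take A = ∅, C = {1}; then 1 ∈ (A ∪ C) ∪ (A ∖ C) but 1 ∉ A.

Only the forward inclusion holds.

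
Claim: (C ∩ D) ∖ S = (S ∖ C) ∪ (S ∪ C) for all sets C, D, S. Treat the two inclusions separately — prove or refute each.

Only the forward inclusion holds.

(⊆) Let x ∈ (C ∩ D) ∖ S. Then x ∈ C ∩ D and x ∉ S, from which x ∈ (S ∖ C) ∪ (S ∪ C).

(⊇) This inclusion fails. Take C = {1}, D = ∅, S = ∅; then 1 ∈ (S ∖ C) ∪ (S ∪ C) but 1 ∉ (C ∩ D) ∖ S.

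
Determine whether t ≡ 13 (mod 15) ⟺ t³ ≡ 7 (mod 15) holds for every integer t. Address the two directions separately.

(⟹) Suppose t ≡ 13 (mod 15). Write t = 15j + 13. Then (15j + 13)³ = 3375j³ + 8775j² + 7605j + 2197 = 15(225j³ + 585j² + 507j + 146) + 7, so t³ ≡ 7 (mod 15).

(⟸) Conversely, suppose t³ ≡ 7 (mod 15). The only residue r in {0, …, 14} with r³ ≡ 7 (mod 15) is r = 13, so t ≡ 13 (mod 15).

Both directions hold.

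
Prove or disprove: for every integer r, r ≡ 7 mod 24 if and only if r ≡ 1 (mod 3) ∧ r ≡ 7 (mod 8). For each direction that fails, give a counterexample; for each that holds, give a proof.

Forward direction. Suppose r ≡ 7 (mod 24); write r = 24j + 7. Since 3 ∣ 24, reducing mod 3 gives r ≡ 7 ≡ 1 (mod 3); since 8 ∣ 24, reducing mod 8 gives r ≡ 7 (mod 8).

Converse. If r ≡ 1 (mod 3) and r ≡ 7 (mod 8), then by the Chinese remainder theorem r ≡ 7 (mod 24). This is exactly r ≡ 7 (mod 24).

The biconditional holds.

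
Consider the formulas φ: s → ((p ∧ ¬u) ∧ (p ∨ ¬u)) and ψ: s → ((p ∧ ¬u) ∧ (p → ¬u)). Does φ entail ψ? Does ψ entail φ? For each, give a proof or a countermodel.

Equivalent; both directions hold.

(⟹) Assume the antecedent. If s is true, the antecedent forces (p = T, u = F, s = T), and s → ((p ∧ ¬u) ∧ (p → ¬u)) holds there. If s is false, s → ((p ∧ ¬u) ∧ (p → ¬u)) reduces to true regardless of the other variables. Either way s → ((p ∧ ¬u) ∧ (p → ¬u)) holds.

(⟸) Assume the antecedent. If s is true, the antecedent forces (p = T, u = F, s = T), and s → ((p ∧ ¬u) ∧ (p ∨ ¬u)) holds there. If s is false, s → ((p ∧ ¬u) ∧ (p ∨ ¬u)) reduces to true regardless of the other variables. Either way s → ((p ∧ ¬u) ∧ (p ∨ ¬u)) holds.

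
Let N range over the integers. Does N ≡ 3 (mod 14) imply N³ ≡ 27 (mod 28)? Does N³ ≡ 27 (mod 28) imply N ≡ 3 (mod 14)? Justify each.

(⟹) This fails: take N = 17. Then 17 ≡ 3 (mod 14), but 17³ = 4913 ≡ 13 (mod 28), not 27.

(⟸) This fails: take N = 19. Then 19³ = 6859 ≡ 27 (mod 28), yet 19 ≡ 5 (mod 14), not 3.

Neither direction holds.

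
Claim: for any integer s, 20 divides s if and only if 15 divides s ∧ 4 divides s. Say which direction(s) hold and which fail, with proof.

(⇐) Suppose 15 ∣ s and 4 ∣ s. Any common multiple of 15 and 4 is a multiple of their lcm; here gcd(15, 4) = 1, so lcm(15, 4) = 15·4 = 60, so 60 ∣ s. Since 20 ∣ 60, it follows that 20 ∣ s.

(⇒) This fails: take s = 20. Certainly 20 ∣ 20, but 15 ∤ 20.

Only the reverse direction holds.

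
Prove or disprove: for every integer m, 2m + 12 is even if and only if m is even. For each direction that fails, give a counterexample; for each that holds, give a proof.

The forward direction fails; the converse holds.

(⟹) This fails: take m = 1. Then 2m + 12 = 14, which is even, yet m = 1 is odd, not even.

(⟸) Suppose m is even. Since 2 is even, 2m is even for every m, so 2m + 12 has the same parity as 12, which is even. Hence 2m + 12 is even.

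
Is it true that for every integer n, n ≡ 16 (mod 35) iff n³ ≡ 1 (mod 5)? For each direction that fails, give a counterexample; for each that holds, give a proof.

(⇒) Suppose n ≡ 16 (mod 35). Then n³ ≡ 16³ = 4096 (mod 35), and since 5 ∣ 35, also n³ ≡ 1 (mod 5).

(⇐) This fails: take n = 1. Then 1³ = 1 ≡ 1 (mod 5), yet 1 ≡ 1 (mod 35), not 16.

The forward direction holds; the converse fails.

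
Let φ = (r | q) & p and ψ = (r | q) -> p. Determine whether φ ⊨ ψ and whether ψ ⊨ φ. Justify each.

[⇒] Assume the antecedent. If p is true, (r | q) -> p reduces to true regardless of the other variables. If p is false, the antecedent cannot hold. Either way (r | q) -> p holds.

[⇐] This fails. Under p = F, r = F, q = F, the left side is false but the right side is true.

(⇒) holds; (⇐) fails.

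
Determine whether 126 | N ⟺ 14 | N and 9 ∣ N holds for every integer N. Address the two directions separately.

Both implications hold.

(⇐) Suppose 14 ∣ N and 9 ∣ N. Any common multiple of 14 and 9 is a multiple of their lcm; here gcd(14, 9) = 1, so lcm(14, 9) = 14·9 = 126, so 126 ∣ N.

(⇒) If 126 ∣ N, write N = 126q. Since 126 = 9·14, N = 14·(9q), so 14 ∣ N; and since 126 = 14·9, N = 9·(14q), so 9 ∣ N.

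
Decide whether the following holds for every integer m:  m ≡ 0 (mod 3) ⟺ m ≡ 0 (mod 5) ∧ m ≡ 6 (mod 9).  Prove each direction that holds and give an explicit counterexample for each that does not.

Forward direction. This fails: m = 0 gives 0 ≡ 0 (mod 3) but 0 ≡ 0 (mod 9), so the conjunction on the right does not hold.

Converse. If m ≡ 0 (mod 5) and m ≡ 6 (mod 9), then by the Chinese remainder theorem m ≡ 15 (mod 45). Since 15 ≡ 0 (mod 3) and 3 ∣ 45, we get m ≡ 0 (mod 3).

(⇒) fails; (⇐) holds.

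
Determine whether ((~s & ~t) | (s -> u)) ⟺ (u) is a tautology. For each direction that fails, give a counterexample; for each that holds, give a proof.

(⇒) fails; (⇐) holds.

(⟸) Assume the antecedent. If u is true, (~s & ~t) | (s -> u) reduces to true regardless of the other variables. If u is false, the antecedent cannot hold. Either way (~s & ~t) | (s -> u) holds.

(⟹) This fails. Under u = F, t = F, s = F, the left side is true but the right side is false.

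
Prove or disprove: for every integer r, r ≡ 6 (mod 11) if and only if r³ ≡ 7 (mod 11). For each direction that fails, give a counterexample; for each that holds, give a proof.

(⟹) Suppose r ≡ 6 (mod 11). Write r = 11j + 6. Then (11j + 6)³ = 1331j³ + 2178j² + 1188j + 216 = 11(121j³ + 198j² + 108j + 19) + 7, so r³ ≡ 7 (mod 11).

(⟸) Conversely, suppose r³ ≡ 7 (mod 11). The only residue r in {0, …, 10} with r³ ≡ 7 (mod 11) is r = 6, so r ≡ 6 (mod 11).

Both directions hold; the statement is true.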